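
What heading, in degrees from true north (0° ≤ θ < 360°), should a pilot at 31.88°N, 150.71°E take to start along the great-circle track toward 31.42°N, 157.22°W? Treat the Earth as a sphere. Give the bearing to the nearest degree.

Δλ = -157.22 − 150.71 = -307.93°; wrapped into (−180°, 180°]: 52.07°.
θ = atan2( sin Δλ · cos φ₂ , cos φ₁ · sin φ₂ − sin φ₁ · cos φ₂ · cos Δλ )
  = atan2(0.67311, 0.16563) = 76.176° → normalised to [0°, 360°): 76.176°.

76°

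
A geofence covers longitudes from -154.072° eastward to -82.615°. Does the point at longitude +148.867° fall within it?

No

Band width going east from -154.072° to -82.615°: ((-82.615 − -154.072) mod 360) = 71.457°.
Offset of +148.867° east of the west edge: ((148.867 − -154.072) mod 360) = 302.939°.
302.939° > 71.457° ⇒ outside.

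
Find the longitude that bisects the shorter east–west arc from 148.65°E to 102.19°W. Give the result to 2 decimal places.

Signed shortest Δλ from +148.65° to -102.19° is +109.16°.
Midpoint longitude = +148.65° + (+109.16°)/2 = +148.65° + 54.58° = +203.23°.
Normalise into (−180°, 180°]: -156.77°.
(The naïve average (+148.65 + -102.19)/2 = 23.23° is on the wrong side of the globe.)

156.77°W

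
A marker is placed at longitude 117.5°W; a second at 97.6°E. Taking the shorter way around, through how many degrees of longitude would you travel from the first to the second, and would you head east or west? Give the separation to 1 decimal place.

Raw difference: 97.6 − -117.5 = 215.1°.
Normalise into (−180°, 180°]: 215.1° − 360° = -144.9°.
Negative ⇒ the second point lies to the west; separation 144.9°.

144.9° west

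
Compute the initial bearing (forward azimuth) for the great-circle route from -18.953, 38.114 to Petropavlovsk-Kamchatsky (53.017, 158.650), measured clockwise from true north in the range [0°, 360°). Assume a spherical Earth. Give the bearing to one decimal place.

Δλ = 158.650 − 38.114 = 120.536°.
θ = atan2( sin Δλ · cos φ₂ , cos φ₁ · sin φ₂ − sin φ₁ · cos φ₂ · cos Δλ )
  = atan2(0.51815, 0.65623) = 38.294° → normalised to [0°, 360°): 38.294°.

38.3°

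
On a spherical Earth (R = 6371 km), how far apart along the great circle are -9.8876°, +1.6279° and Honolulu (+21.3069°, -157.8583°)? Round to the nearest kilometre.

17482 km

Δλ = -157.8583 − 1.6279 = -159.4862°.
Δφ = 21.3069 − -9.8876 = 31.1945°.
a = sin²(Δφ/2) + cos φ₁ · cos φ₂ · sin²(Δλ/2) = 0.961002.
c = 2·atan2(√a, √(1−a)) = 2.74402 rad → d = 6371·c ≈ 17482.16 km.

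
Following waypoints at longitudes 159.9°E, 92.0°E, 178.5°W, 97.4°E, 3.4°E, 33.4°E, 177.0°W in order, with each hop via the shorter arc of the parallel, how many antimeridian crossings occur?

Leg 1: +159.9° → +92.0°, shortest Δλ = -67.9° (west) — does not cross 180°.
Leg 2: +92.0° → -178.5°, shortest Δλ = 89.5° (east) — crosses 180°.
Leg 3: -178.5° → +97.4°, shortest Δλ = -84.1° (west) — crosses 180°.
Leg 4: +97.4° → +3.4°, shortest Δλ = -94.0° (west) — does not cross 180°.
Leg 5: +3.4° → +33.4°, shortest Δλ = 30.0° (east) — does not cross 180°.
Leg 6: +33.4° → -177.0°, shortest Δλ = 149.6° (east) — crosses 180°.
Total crossings: 3.

3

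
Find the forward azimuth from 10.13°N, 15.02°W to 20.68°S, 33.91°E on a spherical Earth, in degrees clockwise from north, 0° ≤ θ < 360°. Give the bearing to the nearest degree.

Δλ = 33.91 − -15.02 = 48.93°.
θ = atan2( sin Δλ · cos φ₂ , cos φ₁ · sin φ₂ − sin φ₁ · cos φ₂ · cos Δλ )
  = atan2(0.70533, -0.45575) = 122.868° → normalised to [0°, 360°): 122.868°.

123°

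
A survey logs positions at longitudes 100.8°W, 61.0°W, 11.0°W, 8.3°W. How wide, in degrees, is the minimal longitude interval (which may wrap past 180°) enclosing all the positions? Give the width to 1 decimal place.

92.5°

Sort the longitudes: -100.8°, -61.0°, -11.0°, -8.3°.
Eastward gaps between consecutive values (wrapping around): 39.8°, 50.0°, 2.7°, 267.5°.
Largest gap = 267.5° ⇒ minimal covering band is its complement: 360° − 267.5° = 92.5°.
Band runs from -100.8° eastward to -8.3°.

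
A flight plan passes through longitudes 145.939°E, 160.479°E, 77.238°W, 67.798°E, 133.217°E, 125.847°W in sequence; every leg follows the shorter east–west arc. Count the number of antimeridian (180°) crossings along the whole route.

Leg 1: +145.939° → +160.479°, shortest Δλ = 14.54° (east) — does not cross 180°.
Leg 2: +160.479° → -77.238°, shortest Δλ = 122.283° (east) — crosses 180°.
Leg 3: -77.238° → +67.798°, shortest Δλ = 145.036° (east) — does not cross 180°.
Leg 4: +67.798° → +133.217°, shortest Δλ = 65.419° (east) — does not cross 180°.
Leg 5: +133.217° → -125.847°, shortest Δλ = 100.936° (east) — crosses 180°.
Total crossings: 2.

2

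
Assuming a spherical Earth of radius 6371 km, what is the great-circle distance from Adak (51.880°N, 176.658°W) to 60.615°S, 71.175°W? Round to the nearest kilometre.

Δλ = -71.175 − -176.658 = 105.483°.
Δφ = -60.615 − 51.880 = -112.495°.
a = sin²(Δφ/2) + cos φ₁ · cos φ₂ · sin²(Δλ/2) = 0.883181.
c = 2·atan2(√a, √(1−a)) = 2.44395 rad → d = 6371·c ≈ 15570.44 km.

15570 km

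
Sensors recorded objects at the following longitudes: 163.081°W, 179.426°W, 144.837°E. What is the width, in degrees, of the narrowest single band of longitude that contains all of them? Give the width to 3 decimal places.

52.082°

Sort the longitudes: -179.426°, -163.081°, +144.837°.
Eastward gaps between consecutive values (wrapping around): 16.345°, 307.918°, 35.737°.
Largest gap = 307.918° ⇒ minimal covering band is its complement: 360° − 307.918° = 52.082°.
Band runs from +144.837° eastward to -163.081°, crossing the antimeridian.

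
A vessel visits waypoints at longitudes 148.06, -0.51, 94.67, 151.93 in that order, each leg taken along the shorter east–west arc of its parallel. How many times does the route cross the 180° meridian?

0

Leg 1: +148.06° → -0.51°, shortest Δλ = -148.57° (west) — does not cross 180°.
Leg 2: -0.51° → +94.67°, shortest Δλ = 95.18° (east) — does not cross 180°.
Leg 3: +94.67° → +151.93°, shortest Δλ = 57.26° (east) — does not cross 180°.
Total crossings: 0.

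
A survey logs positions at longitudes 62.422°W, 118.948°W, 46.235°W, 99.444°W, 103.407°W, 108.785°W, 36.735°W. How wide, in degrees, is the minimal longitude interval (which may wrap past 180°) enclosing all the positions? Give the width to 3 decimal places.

Sort the longitudes: -118.948°, -108.785°, -103.407°, -99.444°, -62.422°, -46.235°, -36.735°.
Eastward gaps between consecutive values (wrapping around): 10.163°, 5.378°, 3.963°, 37.022°, 16.187°, 9.500°, 277.787°.
Largest gap = 277.787° ⇒ minimal covering band is its complement: 360° − 277.787° = 82.213°.
Band runs from -118.948° eastward to -36.735°.

82.213°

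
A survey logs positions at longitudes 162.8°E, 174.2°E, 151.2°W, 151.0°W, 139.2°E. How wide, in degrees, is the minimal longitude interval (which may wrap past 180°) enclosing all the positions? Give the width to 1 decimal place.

Sort the longitudes: -151.2°, -151.0°, +139.2°, +162.8°, +174.2°.
Eastward gaps between consecutive values (wrapping around): 0.2°, 290.2°, 23.6°, 11.4°, 34.6°.
Largest gap = 290.2° ⇒ minimal covering band is its complement: 360° − 290.2° = 69.8°.
Band runs from +139.2° eastward to -151.0°, crossing the antimeridian.

69.8°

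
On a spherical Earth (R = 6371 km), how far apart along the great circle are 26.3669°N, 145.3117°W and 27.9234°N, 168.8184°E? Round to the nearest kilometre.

4515 km

Δλ = 168.8184 − -145.3117 = 314.1301°; wrapped into (−180°, 180°]: -45.8699°.
Δφ = 27.9234 − 26.3669 = 1.5565°.
a = sin²(Δφ/2) + cos φ₁ · cos φ₂ · sin²(Δλ/2) = 0.120401.
c = 2·atan2(√a, √(1−a)) = 0.70872 rad → d = 6371·c ≈ 4515.24 km.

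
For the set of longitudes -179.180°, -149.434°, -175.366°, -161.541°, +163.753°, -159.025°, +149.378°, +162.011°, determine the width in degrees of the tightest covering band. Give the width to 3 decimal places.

Sort the longitudes: -179.180°, -175.366°, -161.541°, -159.025°, -149.434°, +149.378°, +162.011°, +163.753°.
Eastward gaps between consecutive values (wrapping around): 3.814°, 13.825°, 2.516°, 9.591°, 298.812°, 12.633°, 1.742°, 17.067°.
Largest gap = 298.812° ⇒ minimal covering band is its complement: 360° − 298.812° = 61.188°.
Band runs from +149.378° eastward to -149.434°, crossing the antimeridian.

61.188°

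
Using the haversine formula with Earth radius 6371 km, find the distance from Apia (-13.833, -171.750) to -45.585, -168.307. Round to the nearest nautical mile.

Δλ = -168.307 − -171.750 = 3.443°.
Δφ = -45.585 − -13.833 = -31.752°.
a = sin²(Δφ/2) + cos φ₁ · cos φ₂ · sin²(Δλ/2) = 0.075446.
c = 2·atan2(√a, √(1−a)) = 0.55650 rad → d = 6371·c ≈ 3545.48 km ≈ 1914.41 nmi.

1914 nmi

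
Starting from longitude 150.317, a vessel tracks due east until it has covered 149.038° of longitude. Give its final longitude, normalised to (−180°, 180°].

-60.645°

Start at +150.317°; shift +149.038° → +299.355°.
+299.355° lies outside (−180°, 180°]; subtract 360° → -60.645°.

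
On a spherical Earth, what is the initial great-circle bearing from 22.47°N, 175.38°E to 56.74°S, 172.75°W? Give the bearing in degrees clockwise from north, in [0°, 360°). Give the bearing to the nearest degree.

Δλ = -172.75 − 175.38 = -348.13°; wrapped into (−180°, 180°]: 11.87°.
θ = atan2( sin Δλ · cos φ₂ , cos φ₁ · sin φ₂ − sin φ₁ · cos φ₂ · cos Δλ )
  = atan2(0.11281, -0.97784) = 173.419° → normalised to [0°, 360°): 173.419°.

173°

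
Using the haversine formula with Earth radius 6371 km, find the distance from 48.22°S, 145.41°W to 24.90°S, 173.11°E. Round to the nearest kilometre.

4441 km

Δλ = 173.11 − -145.41 = 318.52°; wrapped into (−180°, 180°]: -41.48°.
Δφ = -24.90 − -48.22 = 23.32°.
a = sin²(Δφ/2) + cos φ₁ · cos φ₂ · sin²(Δλ/2) = 0.116634.
c = 2·atan2(√a, √(1−a)) = 0.69706 rad → d = 6371·c ≈ 4440.97 km.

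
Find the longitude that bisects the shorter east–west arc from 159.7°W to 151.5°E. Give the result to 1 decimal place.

175.9°E

Signed shortest Δλ from -159.7° to +151.5° is -48.8°.
Midpoint longitude = -159.7° + (-48.8°)/2 = -159.7° − 24.4° = -184.1°.
Normalise into (−180°, 180°]: +175.9°.
(The naïve average (-159.7 + +151.5)/2 = -4.1° is on the wrong side of the globe.)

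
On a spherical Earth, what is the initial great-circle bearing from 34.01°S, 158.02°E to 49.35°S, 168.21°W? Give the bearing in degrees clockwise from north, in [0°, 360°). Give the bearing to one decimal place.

Δλ = -168.21 − 158.02 = -326.23°; wrapped into (−180°, 180°]: 33.77°.
θ = atan2( sin Δλ · cos φ₂ , cos φ₁ · sin φ₂ − sin φ₁ · cos φ₂ · cos Δλ )
  = atan2(0.36211, -0.32602) = 131.998° → normalised to [0°, 360°): 131.998°.

132.0°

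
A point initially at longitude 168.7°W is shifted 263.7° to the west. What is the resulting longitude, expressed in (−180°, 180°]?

72.4°W

Start at -168.7°; shift −263.7° → -432.4°.
-432.4° lies outside (−180°, 180°]; add 360° → -72.4°.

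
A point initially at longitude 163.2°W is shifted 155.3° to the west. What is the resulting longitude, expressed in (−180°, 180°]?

41.5°E

Start at -163.2°; shift −155.3° → -318.5°.
-318.5° lies outside (−180°, 180°]; add 360° → +41.5°.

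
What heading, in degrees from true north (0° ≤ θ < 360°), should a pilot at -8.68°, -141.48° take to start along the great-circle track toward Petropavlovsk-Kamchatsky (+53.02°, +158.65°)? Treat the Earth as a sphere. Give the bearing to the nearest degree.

Δλ = 158.65 − -141.48 = 300.13°; wrapped into (−180°, 180°]: -59.87°.
θ = atan2( sin Δλ · cos φ₂ , cos φ₁ · sin φ₂ − sin φ₁ · cos φ₂ · cos Δλ )
  = atan2(-0.52026, 0.83526) = -31.918° → normalised to [0°, 360°): 328.082°.

328°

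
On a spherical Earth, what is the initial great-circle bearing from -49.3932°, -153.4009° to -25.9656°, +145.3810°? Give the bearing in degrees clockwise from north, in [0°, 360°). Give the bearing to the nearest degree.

Δλ = 145.3810 − -153.4009 = 298.7819°; wrapped into (−180°, 180°]: -61.2181°.
θ = atan2( sin Δλ · cos φ₂ , cos φ₁ · sin φ₂ − sin φ₁ · cos φ₂ · cos Δλ )
  = atan2(-0.78799, 0.04367) = -86.828° → normalised to [0°, 360°): 273.172°.

273°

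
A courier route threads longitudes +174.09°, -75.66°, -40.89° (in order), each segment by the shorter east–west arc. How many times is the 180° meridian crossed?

1

Leg 1: +174.09° → -75.66°, shortest Δλ = 110.25° (east) — crosses 180°.
Leg 2: -75.66° → -40.89°, shortest Δλ = 34.77° (east) — does not cross 180°.
Total crossings: 1.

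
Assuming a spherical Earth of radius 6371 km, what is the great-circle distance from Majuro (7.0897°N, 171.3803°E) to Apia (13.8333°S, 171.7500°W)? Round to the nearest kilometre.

Δλ = -171.7500 − 171.3803 = -343.1303°; wrapped into (−180°, 180°]: 16.8697°.
Δφ = -13.8333 − 7.0897 = -20.9230°.
a = sin²(Δφ/2) + cos φ₁ · cos φ₂ · sin²(Δλ/2) = 0.053702.
c = 2·atan2(√a, √(1−a)) = 0.46773 rad → d = 6371·c ≈ 2979.88 km.

2980 km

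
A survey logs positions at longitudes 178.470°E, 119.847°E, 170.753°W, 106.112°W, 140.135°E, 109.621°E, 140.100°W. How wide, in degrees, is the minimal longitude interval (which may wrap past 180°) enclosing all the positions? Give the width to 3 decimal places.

Sort the longitudes: -170.753°, -140.100°, -106.112°, +109.621°, +119.847°, +140.135°, +178.470°.
Eastward gaps between consecutive values (wrapping around): 30.653°, 33.988°, 215.733°, 10.226°, 20.288°, 38.335°, 10.777°.
Largest gap = 215.733° ⇒ minimal covering band is its complement: 360° − 215.733° = 144.267°.
Band runs from +109.621° eastward to -106.112°, crossing the antimeridian.

144.267°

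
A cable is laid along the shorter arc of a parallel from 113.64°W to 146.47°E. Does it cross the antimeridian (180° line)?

Yes

Naïve |146.47 − -113.64| = 260.11° > 180°, so the shorter arc goes the other way round — across 180°.
Signed shortest Δλ = ((146.47 − -113.64 + 180) mod 360) − 180 = -99.89°.
Going west by 99.89° from -113.64° passes through 180° before reaching +146.47°.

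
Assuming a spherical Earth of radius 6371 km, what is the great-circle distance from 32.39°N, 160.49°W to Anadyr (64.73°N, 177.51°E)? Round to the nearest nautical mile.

2104 nmi

Δλ = 177.51 − -160.49 = 338.00°; wrapped into (−180°, 180°]: -22.00°.
Δφ = 64.73 − 32.39 = 32.34°.
a = sin²(Δφ/2) + cos φ₁ · cos φ₂ · sin²(Δλ/2) = 0.090680.
c = 2·atan2(√a, √(1−a)) = 0.61176 rad → d = 6371·c ≈ 3897.50 km ≈ 2104.48 nmi.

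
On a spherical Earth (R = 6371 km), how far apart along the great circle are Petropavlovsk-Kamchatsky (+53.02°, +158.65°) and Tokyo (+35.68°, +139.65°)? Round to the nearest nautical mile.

1314 nmi

Δλ = 139.65 − 158.65 = -19.00°.
Δφ = 35.68 − 53.02 = -17.34°.
a = sin²(Δφ/2) + cos φ₁ · cos φ₂ · sin²(Δλ/2) = 0.036034.
c = 2·atan2(√a, √(1−a)) = 0.38197 rad → d = 6371·c ≈ 2433.53 km ≈ 1314.00 nmi.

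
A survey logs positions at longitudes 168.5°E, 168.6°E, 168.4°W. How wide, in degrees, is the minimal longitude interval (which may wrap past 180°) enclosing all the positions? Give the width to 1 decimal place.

Sort the longitudes: -168.4°, +168.5°, +168.6°.
Eastward gaps between consecutive values (wrapping around): 336.9°, 0.1°, 23.0°.
Largest gap = 336.9° ⇒ minimal covering band is its complement: 360° − 336.9° = 23.1°.
Band runs from +168.5° eastward to -168.4°, crossing the antimeridian.

23.1°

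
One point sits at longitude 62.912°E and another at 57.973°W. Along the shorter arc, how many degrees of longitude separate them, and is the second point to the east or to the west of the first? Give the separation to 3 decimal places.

Raw difference: -57.973 − 62.912 = -120.885°.
Normalise into (−180°, 180°]: -120.885° stays -120.885°.
Negative ⇒ the second point lies to the west; separation 120.885°.

120.885° west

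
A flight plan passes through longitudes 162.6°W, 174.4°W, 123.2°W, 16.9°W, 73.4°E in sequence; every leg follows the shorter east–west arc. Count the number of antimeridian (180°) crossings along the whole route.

Leg 1: -162.6° → -174.4°, shortest Δλ = -11.8° (west) — does not cross 180°.
Leg 2: -174.4° → -123.2°, shortest Δλ = 51.2° (east) — does not cross 180°.
Leg 3: -123.2° → -16.9°, shortest Δλ = 106.3° (east) — does not cross 180°.
Leg 4: -16.9° → +73.4°, shortest Δλ = 90.3° (east) — does not cross 180°.
Total crossings: 0.

0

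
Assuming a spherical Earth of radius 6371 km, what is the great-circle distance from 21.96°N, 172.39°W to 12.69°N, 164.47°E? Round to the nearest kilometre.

Δλ = 164.47 − -172.39 = 336.86°; wrapped into (−180°, 180°]: -23.14°.
Δφ = 12.69 − 21.96 = -9.27°.
a = sin²(Δφ/2) + cos φ₁ · cos φ₂ · sin²(Δλ/2) = 0.042926.
c = 2·atan2(√a, √(1−a)) = 0.41740 rad → d = 6371·c ≈ 2659.23 km.

2659 km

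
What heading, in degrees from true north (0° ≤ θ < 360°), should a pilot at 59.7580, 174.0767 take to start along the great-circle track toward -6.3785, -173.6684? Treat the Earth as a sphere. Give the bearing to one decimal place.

Δλ = -173.6684 − 174.0767 = -347.7451°; wrapped into (−180°, 180°]: 12.2549°.
θ = atan2( sin Δλ · cos φ₂ , cos φ₁ · sin φ₂ − sin φ₁ · cos φ₂ · cos Δλ )
  = atan2(0.21095, -0.89495) = 166.737° → normalised to [0°, 360°): 166.737°.

166.7°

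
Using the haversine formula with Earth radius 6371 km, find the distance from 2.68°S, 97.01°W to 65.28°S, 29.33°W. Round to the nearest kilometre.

Δλ = -29.33 − -97.01 = 67.68°.
Δφ = -65.28 − -2.68 = -62.60°.
a = sin²(Δφ/2) + cos φ₁ · cos φ₂ · sin²(Δλ/2) = 0.399442.
c = 2·atan2(√a, √(1−a)) = 1.36830 rad → d = 6371·c ≈ 8717.43 km.

8717 km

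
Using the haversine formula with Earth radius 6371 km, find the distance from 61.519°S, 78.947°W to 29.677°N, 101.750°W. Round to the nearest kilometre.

Δλ = -101.750 − -78.947 = -22.803°.
Δφ = 29.677 − -61.519 = 91.196°.
a = sin²(Δφ/2) + cos φ₁ · cos φ₂ · sin²(Δλ/2) = 0.526627.
c = 2·atan2(√a, √(1−a)) = 1.62408 rad → d = 6371·c ≈ 10346.99 km.

10347 km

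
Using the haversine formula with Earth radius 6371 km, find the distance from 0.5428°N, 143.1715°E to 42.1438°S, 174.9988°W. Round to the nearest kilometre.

Δλ = -174.9988 − 143.1715 = -318.1703°; wrapped into (−180°, 180°]: 41.8297°.
Δφ = -42.1438 − 0.5428 = -42.6866°.
a = sin²(Δφ/2) + cos φ₁ · cos φ₂ · sin²(Δλ/2) = 0.226947.
c = 2·atan2(√a, √(1−a)) = 0.99309 rad → d = 6371·c ≈ 6326.97 km.

6327 km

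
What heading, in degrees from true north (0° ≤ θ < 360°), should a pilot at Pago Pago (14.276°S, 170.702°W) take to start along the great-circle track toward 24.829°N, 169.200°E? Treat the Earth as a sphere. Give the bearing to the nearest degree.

333°

Δλ = 169.200 − -170.702 = 339.902°; wrapped into (−180°, 180°]: -20.098°.
θ = atan2( sin Δλ · cos φ₂ , cos φ₁ · sin φ₂ − sin φ₁ · cos φ₂ · cos Δλ )
  = atan2(-0.31186, 0.61712) = -26.810° → normalised to [0°, 360°): 333.190°.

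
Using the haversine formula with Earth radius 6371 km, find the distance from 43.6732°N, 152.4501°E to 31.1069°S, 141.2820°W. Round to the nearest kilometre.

10694 km

Δλ = -141.2820 − 152.4501 = -293.7321°; wrapped into (−180°, 180°]: 66.2679°.
Δφ = -31.1069 − 43.6732 = -74.7801°.
a = sin²(Δφ/2) + cos φ₁ · cos φ₂ · sin²(Δλ/2) = 0.553761.
c = 2·atan2(√a, √(1−a)) = 1.67853 rad → d = 6371·c ≈ 10693.90 km.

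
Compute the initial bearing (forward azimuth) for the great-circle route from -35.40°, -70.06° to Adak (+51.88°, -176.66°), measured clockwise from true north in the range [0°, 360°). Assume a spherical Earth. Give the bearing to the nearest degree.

312°

Δλ = -176.66 − -70.06 = -106.60°.
θ = atan2( sin Δλ · cos φ₂ , cos φ₁ · sin φ₂ − sin φ₁ · cos φ₂ · cos Δλ )
  = atan2(-0.59158, 0.53912) = -47.657° → normalised to [0°, 360°): 312.343°.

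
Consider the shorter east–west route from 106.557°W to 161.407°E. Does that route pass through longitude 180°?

Yes

Naïve |161.407 − -106.557| = 267.964° > 180°, so the shorter arc goes the other way round — across 180°.
Signed shortest Δλ = ((161.407 − -106.557 + 180) mod 360) − 180 = -92.036°.
Going west by 92.036° from -106.557° passes through 180° before reaching +161.407°.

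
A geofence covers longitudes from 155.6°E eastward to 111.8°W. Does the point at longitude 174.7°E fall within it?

Yes

Band width going east from +155.6° to -111.8°: ((-111.8 − 155.6) mod 360) = 92.6°.
Offset of +174.7° east of the west edge: ((174.7 − 155.6) mod 360) = 19.1°.
19.1° ≤ 92.6° ⇒ inside.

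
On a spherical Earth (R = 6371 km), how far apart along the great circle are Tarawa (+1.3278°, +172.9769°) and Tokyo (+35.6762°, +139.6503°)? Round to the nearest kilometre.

Δλ = 139.6503 − 172.9769 = -33.3266°.
Δφ = 35.6762 − 1.3278 = 34.3484°.
a = sin²(Δφ/2) + cos φ₁ · cos φ₂ · sin²(Δλ/2) = 0.153964.
c = 2·atan2(√a, √(1−a)) = 0.80644 rad → d = 6371·c ≈ 5137.83 km.

5138 km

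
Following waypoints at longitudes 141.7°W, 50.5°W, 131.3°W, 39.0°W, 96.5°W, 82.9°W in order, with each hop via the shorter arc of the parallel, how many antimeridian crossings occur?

Leg 1: -141.7° → -50.5°, shortest Δλ = 91.2° (east) — does not cross 180°.
Leg 2: -50.5° → -131.3°, shortest Δλ = -80.8° (west) — does not cross 180°.
Leg 3: -131.3° → -39.0°, shortest Δλ = 92.3° (east) — does not cross 180°.
Leg 4: -39.0° → -96.5°, shortest Δλ = -57.5° (west) — does not cross 180°.
Leg 5: -96.5° → -82.9°, shortest Δλ = 13.6° (east) — does not cross 180°.
Total crossings: 0.

0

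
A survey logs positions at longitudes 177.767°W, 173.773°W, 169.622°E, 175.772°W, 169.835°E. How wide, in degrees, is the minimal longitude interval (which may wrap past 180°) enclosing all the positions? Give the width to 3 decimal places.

16.605°

Sort the longitudes: -177.767°, -175.772°, -173.773°, +169.622°, +169.835°.
Eastward gaps between consecutive values (wrapping around): 1.995°, 1.999°, 343.395°, 0.213°, 12.398°.
Largest gap = 343.395° ⇒ minimal covering band is its complement: 360° − 343.395° = 16.605°.
Band runs from +169.622° eastward to -173.773°, crossing the antimeridian.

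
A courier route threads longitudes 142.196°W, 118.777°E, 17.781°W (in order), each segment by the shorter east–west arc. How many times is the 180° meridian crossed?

Leg 1: -142.196° → +118.777°, shortest Δλ = -99.027° (west) — crosses 180°.
Leg 2: +118.777° → -17.781°, shortest Δλ = -136.558° (west) — does not cross 180°.
Total crossings: 1.

1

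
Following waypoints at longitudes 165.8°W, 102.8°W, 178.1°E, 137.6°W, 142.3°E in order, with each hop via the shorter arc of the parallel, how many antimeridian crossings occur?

Leg 1: -165.8° → -102.8°, shortest Δλ = 63.0° (east) — does not cross 180°.
Leg 2: -102.8° → +178.1°, shortest Δλ = -79.1° (west) — crosses 180°.
Leg 3: +178.1° → -137.6°, shortest Δλ = 44.3° (east) — crosses 180°.
Leg 4: -137.6° → +142.3°, shortest Δλ = -80.1° (west) — crosses 180°.
Total crossings: 3.

3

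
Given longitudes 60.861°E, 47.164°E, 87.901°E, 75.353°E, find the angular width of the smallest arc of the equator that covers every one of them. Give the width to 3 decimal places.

40.737°

Sort the longitudes: +47.164°, +60.861°, +75.353°, +87.901°.
Eastward gaps between consecutive values (wrapping around): 13.697°, 14.492°, 12.548°, 319.263°.
Largest gap = 319.263° ⇒ minimal covering band is its complement: 360° − 319.263° = 40.737°.
Band runs from +47.164° eastward to +87.901°.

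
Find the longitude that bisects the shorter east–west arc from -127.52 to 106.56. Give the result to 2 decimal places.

+169.52°

Signed shortest Δλ from -127.52° to +106.56° is -125.92°.
Midpoint longitude = -127.52° + (-125.92°)/2 = -127.52° − 62.96° = -190.48°.
Normalise into (−180°, 180°]: +169.52°.
(The naïve average (-127.52 + +106.56)/2 = -10.48° is on the wrong side of the globe.)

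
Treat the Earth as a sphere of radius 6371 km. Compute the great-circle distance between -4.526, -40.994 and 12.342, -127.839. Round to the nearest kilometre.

9773 km

Δλ = -127.839 − -40.994 = -86.845°.
Δφ = 12.342 − -4.526 = 16.868°.
a = sin²(Δφ/2) + cos φ₁ · cos φ₂ · sin²(Δλ/2) = 0.481635.
c = 2·atan2(√a, √(1−a)) = 1.53406 rad → d = 6371·c ≈ 9773.48 km.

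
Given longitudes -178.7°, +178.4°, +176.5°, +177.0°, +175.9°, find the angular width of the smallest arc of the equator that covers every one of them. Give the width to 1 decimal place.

5.4°

Sort the longitudes: -178.7°, +175.9°, +176.5°, +177.0°, +178.4°.
Eastward gaps between consecutive values (wrapping around): 354.6°, 0.6°, 0.5°, 1.4°, 2.9°.
Largest gap = 354.6° ⇒ minimal covering band is its complement: 360° − 354.6° = 5.4°.
Band runs from +175.9° eastward to -178.7°, crossing the antimeridian.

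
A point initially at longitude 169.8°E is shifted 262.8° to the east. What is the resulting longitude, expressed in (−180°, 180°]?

Start at +169.8°; shift +262.8° → +432.6°.
+432.6° lies outside (−180°, 180°]; subtract 360° → +72.6°.

72.6°E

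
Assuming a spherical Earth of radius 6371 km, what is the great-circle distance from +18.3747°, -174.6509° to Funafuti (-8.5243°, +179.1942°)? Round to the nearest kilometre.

Δλ = 179.1942 − -174.6509 = 353.8451°; wrapped into (−180°, 180°]: -6.1549°.
Δφ = -8.5243 − 18.3747 = -26.8990°.
a = sin²(Δφ/2) + cos φ₁ · cos φ₂ · sin²(Δλ/2) = 0.056802.
c = 2·atan2(√a, √(1−a)) = 0.48130 rad → d = 6371·c ≈ 3066.34 km.

3066 km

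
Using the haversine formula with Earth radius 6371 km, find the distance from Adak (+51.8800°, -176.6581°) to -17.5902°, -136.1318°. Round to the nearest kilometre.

Δλ = -136.1318 − -176.6581 = 40.5263°.
Δφ = -17.5902 − 51.8800 = -69.4702°.
a = sin²(Δφ/2) + cos φ₁ · cos φ₂ · sin²(Δλ/2) = 0.395235.
c = 2·atan2(√a, √(1−a)) = 1.35970 rad → d = 6371·c ≈ 8662.66 km.

8663 km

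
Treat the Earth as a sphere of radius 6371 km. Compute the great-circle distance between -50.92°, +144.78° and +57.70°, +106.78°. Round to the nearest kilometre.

Δλ = 106.78 − 144.78 = -38.00°.
Δφ = 57.70 − -50.92 = 108.62°.
a = sin²(Δφ/2) + cos φ₁ · cos φ₂ · sin²(Δλ/2) = 0.695350.
c = 2·atan2(√a, √(1−a)) = 1.97219 rad → d = 6371·c ≈ 12564.81 km.

12565 km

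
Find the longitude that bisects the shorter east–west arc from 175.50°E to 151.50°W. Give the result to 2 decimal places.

Signed shortest Δλ from +175.50° to -151.50° is +33.00°.
Midpoint longitude = +175.50° + (+33.00°)/2 = +175.50° + 16.50° = +192.00°.
Normalise into (−180°, 180°]: -168.00°.
(The naïve average (+175.50 + -151.50)/2 = 12.0° is on the wrong side of the globe.)

168.00°W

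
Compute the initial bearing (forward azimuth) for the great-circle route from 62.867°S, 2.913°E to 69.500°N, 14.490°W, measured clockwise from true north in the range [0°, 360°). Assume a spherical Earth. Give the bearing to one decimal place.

Δλ = -14.490 − 2.913 = -17.403°.
θ = atan2( sin Δλ · cos φ₂ , cos φ₁ · sin φ₂ − sin φ₁ · cos φ₂ · cos Δλ )
  = atan2(-0.10474, 0.72458) = -8.226° → normalised to [0°, 360°): 351.774°.

351.8°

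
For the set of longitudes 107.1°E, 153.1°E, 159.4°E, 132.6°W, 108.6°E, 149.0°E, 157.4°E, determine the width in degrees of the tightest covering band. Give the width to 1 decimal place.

120.3°

Sort the longitudes: -132.6°, +107.1°, +108.6°, +149.0°, +153.1°, +157.4°, +159.4°.
Eastward gaps between consecutive values (wrapping around): 239.7°, 1.5°, 40.4°, 4.1°, 4.3°, 2.0°, 68.0°.
Largest gap = 239.7° ⇒ minimal covering band is its complement: 360° − 239.7° = 120.3°.
Band runs from +107.1° eastward to -132.6°, crossing the antimeridian.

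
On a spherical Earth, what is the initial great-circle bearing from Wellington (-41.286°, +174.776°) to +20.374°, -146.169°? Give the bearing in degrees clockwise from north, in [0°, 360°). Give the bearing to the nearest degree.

39°

Δλ = -146.169 − 174.776 = -320.945°; wrapped into (−180°, 180°]: 39.055°.
θ = atan2( sin Δλ · cos φ₂ , cos φ₁ · sin φ₂ − sin φ₁ · cos φ₂ · cos Δλ )
  = atan2(0.59065, 0.74193) = 38.523° → normalised to [0°, 360°): 38.523°.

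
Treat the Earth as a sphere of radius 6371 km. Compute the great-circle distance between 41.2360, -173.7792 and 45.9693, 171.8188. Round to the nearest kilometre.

Δλ = 171.8188 − -173.7792 = 345.5980°; wrapped into (−180°, 180°]: -14.4020°.
Δφ = 45.9693 − 41.2360 = 4.7333°.
a = sin²(Δφ/2) + cos φ₁ · cos φ₂ · sin²(Δλ/2) = 0.009918.
c = 2·atan2(√a, √(1−a)) = 0.19951 rad → d = 6371·c ≈ 1271.06 km.

1271 km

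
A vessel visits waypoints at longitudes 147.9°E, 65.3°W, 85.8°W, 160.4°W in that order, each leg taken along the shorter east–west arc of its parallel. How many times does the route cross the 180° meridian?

1

Leg 1: +147.9° → -65.3°, shortest Δλ = 146.8° (east) — crosses 180°.
Leg 2: -65.3° → -85.8°, shortest Δλ = -20.5° (west) — does not cross 180°.
Leg 3: -85.8° → -160.4°, shortest Δλ = -74.6° (west) — does not cross 180°.
Total crossings: 1.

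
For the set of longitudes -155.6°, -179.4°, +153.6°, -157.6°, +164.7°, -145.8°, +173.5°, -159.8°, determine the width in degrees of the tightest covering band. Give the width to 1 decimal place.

60.6°

Sort the longitudes: -179.4°, -159.8°, -157.6°, -155.6°, -145.8°, +153.6°, +164.7°, +173.5°.
Eastward gaps between consecutive values (wrapping around): 19.6°, 2.2°, 2.0°, 9.8°, 299.4°, 11.1°, 8.8°, 7.1°.
Largest gap = 299.4° ⇒ minimal covering band is its complement: 360° − 299.4° = 60.6°.
Band runs from +153.6° eastward to -145.8°, crossing the antimeridian.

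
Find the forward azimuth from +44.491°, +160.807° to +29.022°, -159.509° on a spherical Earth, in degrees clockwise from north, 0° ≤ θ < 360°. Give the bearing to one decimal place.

Δλ = -159.509 − 160.807 = -320.316°; wrapped into (−180°, 180°]: 39.684°.
θ = atan2( sin Δλ · cos φ₂ , cos φ₁ · sin φ₂ − sin φ₁ · cos φ₂ · cos Δλ )
  = atan2(0.55837, -0.12551) = 102.669° → normalised to [0°, 360°): 102.669°.

102.7°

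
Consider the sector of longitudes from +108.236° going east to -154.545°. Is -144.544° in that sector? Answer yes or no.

No

Band width going east from +108.236° to -154.545°: ((-154.545 − 108.236) mod 360) = 97.219°.
Offset of -144.544° east of the west edge: ((-144.544 − 108.236) mod 360) = 107.220°.
107.220° > 97.219° ⇒ outside.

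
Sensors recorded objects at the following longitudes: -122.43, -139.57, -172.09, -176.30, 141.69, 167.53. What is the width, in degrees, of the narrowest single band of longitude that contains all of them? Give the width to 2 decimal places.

95.88°

Sort the longitudes: -176.30°, -172.09°, -139.57°, -122.43°, +141.69°, +167.53°.
Eastward gaps between consecutive values (wrapping around): 4.21°, 32.52°, 17.14°, 264.12°, 25.84°, 16.17°.
Largest gap = 264.12° ⇒ minimal covering band is its complement: 360° − 264.12° = 95.88°.
Band runs from +141.69° eastward to -122.43°, crossing the antimeridian.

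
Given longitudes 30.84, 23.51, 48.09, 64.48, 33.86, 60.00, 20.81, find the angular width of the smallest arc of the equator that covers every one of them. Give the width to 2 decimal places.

Sort the longitudes: +20.81°, +23.51°, +30.84°, +33.86°, +48.09°, +60.00°, +64.48°.
Eastward gaps between consecutive values (wrapping around): 2.70°, 7.33°, 3.02°, 14.23°, 11.91°, 4.48°, 316.33°.
Largest gap = 316.33° ⇒ minimal covering band is its complement: 360° − 316.33° = 43.67°.
Band runs from +20.81° eastward to +64.48°.

43.67°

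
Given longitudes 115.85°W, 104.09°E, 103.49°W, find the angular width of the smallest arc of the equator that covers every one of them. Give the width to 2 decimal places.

Sort the longitudes: -115.85°, -103.49°, +104.09°.
Eastward gaps between consecutive values (wrapping around): 12.36°, 207.58°, 140.06°.
Largest gap = 207.58° ⇒ minimal covering band is its complement: 360° − 207.58° = 152.42°.
Band runs from +104.09° eastward to -103.49°, crossing the antimeridian.

152.42°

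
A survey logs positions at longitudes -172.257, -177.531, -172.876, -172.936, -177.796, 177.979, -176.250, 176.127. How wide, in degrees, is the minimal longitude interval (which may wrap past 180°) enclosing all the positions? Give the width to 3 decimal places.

11.616°

Sort the longitudes: -177.796°, -177.531°, -176.250°, -172.936°, -172.876°, -172.257°, +176.127°, +177.979°.
Eastward gaps between consecutive values (wrapping around): 0.265°, 1.281°, 3.314°, 0.060°, 0.619°, 348.384°, 1.852°, 4.225°.
Largest gap = 348.384° ⇒ minimal covering band is its complement: 360° − 348.384° = 11.616°.
Band runs from +176.127° eastward to -172.257°, crossing the antimeridian.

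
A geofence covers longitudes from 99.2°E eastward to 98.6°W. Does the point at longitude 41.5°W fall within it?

Band width going east from +99.2° to -98.6°: ((-98.6 − 99.2) mod 360) = 162.2°.
Offset of -41.5° east of the west edge: ((-41.5 − 99.2) mod 360) = 219.3°.
219.3° > 162.2° ⇒ outside.

No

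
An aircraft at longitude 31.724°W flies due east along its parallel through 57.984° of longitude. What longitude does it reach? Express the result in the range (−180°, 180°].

Start at -31.724°; shift +57.984° → +26.260°.
+26.260° already lies in (−180°, 180°].

26.260°E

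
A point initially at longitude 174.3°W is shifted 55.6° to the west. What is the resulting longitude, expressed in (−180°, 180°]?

130.1°E

Start at -174.3°; shift −55.6° → -229.9°.
-229.9° lies outside (−180°, 180°]; add 360° → +130.1°.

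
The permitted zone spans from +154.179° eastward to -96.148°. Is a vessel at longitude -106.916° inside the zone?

Yes

Band width going east from +154.179° to -96.148°: ((-96.148 − 154.179) mod 360) = 109.673°.
Offset of -106.916° east of the west edge: ((-106.916 − 154.179) mod 360) = 98.905°.
98.905° ≤ 109.673° ⇒ inside.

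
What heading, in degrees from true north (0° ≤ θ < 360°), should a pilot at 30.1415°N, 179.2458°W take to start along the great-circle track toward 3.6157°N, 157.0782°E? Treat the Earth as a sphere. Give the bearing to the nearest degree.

225°

Δλ = 157.0782 − -179.2458 = 336.3240°; wrapped into (−180°, 180°]: -23.6760°.
θ = atan2( sin Δλ · cos φ₂ , cos φ₁ · sin φ₂ − sin φ₁ · cos φ₂ · cos Δλ )
  = atan2(-0.40076, -0.40442) = -135.260° → normalised to [0°, 360°): 224.740°.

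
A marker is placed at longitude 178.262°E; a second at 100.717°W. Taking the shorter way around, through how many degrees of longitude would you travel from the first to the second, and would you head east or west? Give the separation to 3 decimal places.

81.021° east

Raw difference: -100.717 − 178.262 = -278.979°.
Normalise into (−180°, 180°]: -278.979° + 360° = 81.021°.
Positive ⇒ the second point lies to the east; separation 81.021°.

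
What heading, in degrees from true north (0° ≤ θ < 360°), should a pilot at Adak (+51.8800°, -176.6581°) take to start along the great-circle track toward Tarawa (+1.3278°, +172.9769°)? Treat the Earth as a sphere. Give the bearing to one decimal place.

193.3°

Δλ = 172.9769 − -176.6581 = 349.6350°; wrapped into (−180°, 180°]: -10.3650°.
θ = atan2( sin Δλ · cos φ₂ , cos φ₁ · sin φ₂ − sin φ₁ · cos φ₂ · cos Δλ )
  = atan2(-0.17987, -0.75937) = -166.674° → normalised to [0°, 360°): 193.326°.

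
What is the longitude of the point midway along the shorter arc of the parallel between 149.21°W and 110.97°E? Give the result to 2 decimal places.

Signed shortest Δλ from -149.21° to +110.97° is -99.82°.
Midpoint longitude = -149.21° + (-99.82°)/2 = -149.21° − 49.91° = -199.12°.
Normalise into (−180°, 180°]: +160.88°.
(The naïve average (-149.21 + +110.97)/2 = -19.12° is on the wrong side of the globe.)

160.88°E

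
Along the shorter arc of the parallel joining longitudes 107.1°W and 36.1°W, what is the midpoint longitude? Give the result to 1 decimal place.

Signed shortest Δλ from -107.1° to -36.1° is +71.0°.
Midpoint longitude = -107.1° + (+71.0°)/2 = -107.1° + 35.5° = -71.6°.

71.6°W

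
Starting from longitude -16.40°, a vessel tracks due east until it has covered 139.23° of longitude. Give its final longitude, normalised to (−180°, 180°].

+122.83°

Start at -16.40°; shift +139.23° → +122.83°.
+122.83° already lies in (−180°, 180°].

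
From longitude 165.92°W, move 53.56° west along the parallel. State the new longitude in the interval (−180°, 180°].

Start at -165.92°; shift −53.56° → -219.48°.
-219.48° lies outside (−180°, 180°]; add 360° → +140.52°.

140.52°E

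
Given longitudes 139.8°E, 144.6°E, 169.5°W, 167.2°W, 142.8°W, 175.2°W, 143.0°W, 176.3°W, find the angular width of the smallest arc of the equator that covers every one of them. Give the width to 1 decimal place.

Sort the longitudes: -176.3°, -175.2°, -169.5°, -167.2°, -143.0°, -142.8°, +139.8°, +144.6°.
Eastward gaps between consecutive values (wrapping around): 1.1°, 5.7°, 2.3°, 24.2°, 0.2°, 282.6°, 4.8°, 39.1°.
Largest gap = 282.6° ⇒ minimal covering band is its complement: 360° − 282.6° = 77.4°.
Band runs from +139.8° eastward to -142.8°, crossing the antimeridian.

77.4°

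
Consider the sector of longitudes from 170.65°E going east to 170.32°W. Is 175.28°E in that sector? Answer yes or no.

Band width going east from +170.65° to -170.32°: ((-170.32 − 170.65) mod 360) = 19.03°.
Offset of +175.28° east of the west edge: ((175.28 − 170.65) mod 360) = 4.63°.
4.63° ≤ 19.03° ⇒ inside.

Yes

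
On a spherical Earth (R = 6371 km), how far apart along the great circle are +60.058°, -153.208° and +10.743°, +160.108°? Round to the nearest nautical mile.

3611 nmi

Δλ = 160.108 − -153.208 = 313.316°; wrapped into (−180°, 180°]: -46.684°.
Δφ = 10.743 − 60.058 = -49.315°.
a = sin²(Δφ/2) + cos φ₁ · cos φ₂ · sin²(Δλ/2) = 0.251034.
c = 2·atan2(√a, √(1−a)) = 1.04958 rad → d = 6371·c ≈ 6686.89 km ≈ 3610.63 nmi.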